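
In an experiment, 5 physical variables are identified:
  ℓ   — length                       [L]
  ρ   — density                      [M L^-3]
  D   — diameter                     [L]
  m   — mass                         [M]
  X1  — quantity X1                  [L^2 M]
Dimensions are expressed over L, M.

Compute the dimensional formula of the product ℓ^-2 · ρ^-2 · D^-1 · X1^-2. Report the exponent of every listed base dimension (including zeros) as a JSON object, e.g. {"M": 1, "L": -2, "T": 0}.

{"L": -1, "M": -4}

Exponent matrix [L,M] × [ℓ,ρ,D,m,X1]:
  L: [ 1 -3  1  0  2]
  M: [ 0  1  0  1  1]
  [L]: (-2)·1+(-2)·-3+(-1)·1+(-2)·2 = -1
  [M]: (-2)·0+(-2)·1+(-1)·0+(-2)·1 = -4
⇒ L^-1 M^-4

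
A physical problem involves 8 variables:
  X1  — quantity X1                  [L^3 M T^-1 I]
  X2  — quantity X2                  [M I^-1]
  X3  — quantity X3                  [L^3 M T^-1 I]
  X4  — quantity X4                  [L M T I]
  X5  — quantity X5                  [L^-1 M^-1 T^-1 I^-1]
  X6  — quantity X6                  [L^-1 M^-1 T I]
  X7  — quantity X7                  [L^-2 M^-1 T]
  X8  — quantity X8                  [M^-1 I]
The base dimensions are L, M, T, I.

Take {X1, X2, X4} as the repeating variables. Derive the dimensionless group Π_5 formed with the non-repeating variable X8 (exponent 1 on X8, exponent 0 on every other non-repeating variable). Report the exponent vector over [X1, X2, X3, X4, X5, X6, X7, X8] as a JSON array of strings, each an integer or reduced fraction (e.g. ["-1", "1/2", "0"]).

Write exponents as rows L,M,T,I / cols X1,X2,X3,X4,X5,X6,X7,X8:
  L: [ 3  0  3  1 -1 -1 -2  0]
  M: [ 1  1  1  1 -1 -1 -1 -1]
  T: [-1  0 -1  1 -1  1  1  0]
  I: [ 1 -1  1  1 -1  1  0  1]
Echelon form has 3 nonzero rows (pivots: X1,X2,X4)
Repeat: X1,X2,X4; free: X3,X5,X6,X7,X8
RREF:
  r0: [   1    0    1    0    0 -1/2 -3/4    0]
  r1: [   0    1    0    0    0   -1 -1/2   -1]
  r2: [   0    0    0    1   -1  1/2  1/4    0]
  r3: [   0    0    0    0    0    0    0    0]
Fix exponent of X8 at 1, X3 at 0, X5 at 0, X6 at 0, X7 at 0; solve each RREF row for its pivot's exponent:
  r0: exp(X1) + (0)·1 = 0 ⇒ exp(X1) = 0
  r1: exp(X2) + (-1)·1 = 0 ⇒ exp(X2) = 1
  r2: exp(X4) + (0)·1 = 0 ⇒ exp(X4) = 0
Π_5 = X2 · X8

["0", "1", "0", "0", "0", "0", "0", "1"]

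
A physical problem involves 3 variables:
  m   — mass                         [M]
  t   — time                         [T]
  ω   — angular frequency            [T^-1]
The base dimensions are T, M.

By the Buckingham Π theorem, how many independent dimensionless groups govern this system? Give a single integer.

1

Write exponents as rows T,M / cols m,t,ω:
  T: [ 0  1 -1]
  M: [ 1  0  0]
Echelon form has 2 nonzero rows (pivots: m,t)
3 vars − rank 2 = 1 Π group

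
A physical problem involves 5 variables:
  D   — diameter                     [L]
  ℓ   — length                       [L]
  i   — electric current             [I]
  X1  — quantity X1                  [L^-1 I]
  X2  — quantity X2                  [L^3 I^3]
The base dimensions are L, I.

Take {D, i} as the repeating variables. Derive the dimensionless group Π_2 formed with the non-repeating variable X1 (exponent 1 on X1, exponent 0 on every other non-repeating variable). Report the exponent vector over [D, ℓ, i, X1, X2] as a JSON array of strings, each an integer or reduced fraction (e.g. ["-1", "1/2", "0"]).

["1", "0", "-1", "1", "0"]

Exponent matrix [L,I] × [D,ℓ,i,X1,X2]:
  L: [ 1  1  0 -1  3]
  I: [ 0  0  1  1  3]
Echelon form has 2 nonzero rows (pivots: D,i)
Pivot set = {D,i}, free = {ℓ,X1,X2}
RREF:
  r0: [   1    1    0   -1    3]
  r1: [   0    0    1    1    3]
Fix exponent of X1 at 1, ℓ at 0, X2 at 0; solve each RREF row for its pivot's exponent:
  r0: exp(D) + (-1)·1 = 0 ⇒ exp(D) = 1
  r1: exp(i) + (1)·1 = 0 ⇒ exp(i) = -1
Π_2 = D · i^-1 · X1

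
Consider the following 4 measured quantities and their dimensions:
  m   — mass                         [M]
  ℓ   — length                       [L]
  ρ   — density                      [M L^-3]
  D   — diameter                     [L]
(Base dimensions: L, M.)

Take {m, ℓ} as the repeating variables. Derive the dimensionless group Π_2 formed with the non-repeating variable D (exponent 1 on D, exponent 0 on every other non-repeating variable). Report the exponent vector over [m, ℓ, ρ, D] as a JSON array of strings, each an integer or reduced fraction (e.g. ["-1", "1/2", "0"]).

["0", "-1", "0", "1"]

Write exponents as rows L,M / cols m,ℓ,ρ,D:
  L: [ 0  1 -3  1]
  M: [ 1  0  1  0]
Echelon form has 2 nonzero rows (pivots: m,ℓ)
Repeat: m,ℓ; free: ρ,D
RREF:
  r0: [   1    0    1    0]
  r1: [   0    1   -3    1]
Fix exponent of D at 1, ρ at 0; solve each RREF row for its pivot's exponent:
  r0: exp(m) + (0)·1 = 0 ⇒ exp(m) = 0
  r1: exp(ℓ) + (1)·1 = 0 ⇒ exp(ℓ) = -1
Π_2 = ℓ^-1 · D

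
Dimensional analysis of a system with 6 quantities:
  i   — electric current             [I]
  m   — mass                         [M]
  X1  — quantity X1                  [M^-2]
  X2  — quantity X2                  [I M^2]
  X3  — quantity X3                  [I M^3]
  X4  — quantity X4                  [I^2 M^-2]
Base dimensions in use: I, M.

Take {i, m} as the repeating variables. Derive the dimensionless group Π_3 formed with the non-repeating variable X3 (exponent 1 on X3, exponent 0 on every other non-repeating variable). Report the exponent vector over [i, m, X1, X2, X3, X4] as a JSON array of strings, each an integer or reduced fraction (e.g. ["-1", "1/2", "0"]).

["-1", "-3", "0", "0", "1", "0"]

Dimensional matrix (I×M by i×m×X1×X2×X3×X4):
  I: [ 1  0  0  1  1  2]
  M: [ 0  1 -2  2  3 -2]
RREF → pivots at {i,m} ⇒ r = 2
Pivot set = {i,m}, free = {X1,X2,X3,X4}
RREF:
  r0: [   1    0    0    1    1    2]
  r1: [   0    1   -2    2    3   -2]
Fix exponent of X3 at 1, X1 at 0, X2 at 0, X4 at 0; solve each RREF row for its pivot's exponent:
  r0: exp(i) + (1)·1 = 0 ⇒ exp(i) = -1
  r1: exp(m) + (3)·1 = 0 ⇒ exp(m) = -3
Π_3 = i^-1 · m^-3 · X3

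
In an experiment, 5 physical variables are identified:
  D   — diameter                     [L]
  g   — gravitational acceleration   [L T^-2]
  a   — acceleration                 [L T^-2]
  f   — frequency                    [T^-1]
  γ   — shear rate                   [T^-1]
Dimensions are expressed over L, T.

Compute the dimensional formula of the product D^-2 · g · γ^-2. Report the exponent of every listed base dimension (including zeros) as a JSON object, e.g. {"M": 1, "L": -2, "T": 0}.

Dimensional matrix (L×T by D×g×a×f×γ):
  L: [ 1  1  1  0  0]
  T: [ 0 -2 -2 -1 -1]
  [L]: (-2)·1+(1)·1+(-2)·0 = -1
  [T]: (-2)·0+(1)·-2+(-2)·-1 = 0
⇒ L^-1

{"L": -1, "T": 0}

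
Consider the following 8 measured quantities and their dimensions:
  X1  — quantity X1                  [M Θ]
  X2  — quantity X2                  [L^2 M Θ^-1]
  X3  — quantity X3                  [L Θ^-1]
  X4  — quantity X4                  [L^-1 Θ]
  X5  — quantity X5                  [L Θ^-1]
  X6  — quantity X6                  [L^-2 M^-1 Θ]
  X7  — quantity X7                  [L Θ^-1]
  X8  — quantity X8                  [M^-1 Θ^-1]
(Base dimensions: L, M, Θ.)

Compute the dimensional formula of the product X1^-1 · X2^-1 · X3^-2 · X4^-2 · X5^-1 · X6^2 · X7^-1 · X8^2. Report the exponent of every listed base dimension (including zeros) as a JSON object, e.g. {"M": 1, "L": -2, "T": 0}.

{"L": -8, "M": -6, "Θ": 2}

Exponent matrix [L,M,Θ] × [X1,X2,X3,X4,X5,X6,X7,X8]:
  L: [ 0  2  1 -1  1 -2  1  0]
  M: [ 1  1  0  0  0 -1  0 -1]
  Θ: [ 1 -1 -1  1 -1  1 -1 -1]
  [L]: (-1)·0+(-1)·2+(-2)·1+(-2)·-1+(-1)·1+(2)·-2+(-1)·1+(2)·0 = -8
  [M]: (-1)·1+(-1)·1+(-2)·0+(-2)·0+(-1)·0+(2)·-1+(-1)·0+(2)·-1 = -6
  [Θ]: (-1)·1+(-1)·-1+(-2)·-1+(-2)·1+(-1)·-1+(2)·1+(-1)·-1+(2)·-1 = 2
⇒ L^-8 M^-6 Θ^2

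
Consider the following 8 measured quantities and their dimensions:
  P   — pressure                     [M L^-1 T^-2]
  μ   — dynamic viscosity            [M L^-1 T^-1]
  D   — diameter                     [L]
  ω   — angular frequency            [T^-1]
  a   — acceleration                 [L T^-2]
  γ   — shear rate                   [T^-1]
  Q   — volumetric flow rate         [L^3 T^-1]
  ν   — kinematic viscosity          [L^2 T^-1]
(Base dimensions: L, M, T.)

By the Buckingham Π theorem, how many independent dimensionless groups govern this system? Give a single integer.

5

Exponent matrix [L,M,T] × [P,μ,D,ω,a,γ,Q,ν]:
  L: [-1 -1  1  0  1  0  3  2]
  M: [ 1  1  0  0  0  0  0  0]
  T: [-2 -1  0 -1 -2 -1 -1 -1]
Row reduction gives pivot columns P,μ,D; rank = 3
n=8, r=3 ⇒ 5 dimensionless groups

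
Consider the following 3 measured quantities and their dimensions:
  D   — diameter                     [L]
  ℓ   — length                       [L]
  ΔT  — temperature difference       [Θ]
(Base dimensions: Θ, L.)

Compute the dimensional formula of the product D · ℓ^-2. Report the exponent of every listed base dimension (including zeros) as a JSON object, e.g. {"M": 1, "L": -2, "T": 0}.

{"Θ": 0, "L": -1}

Exponent matrix [Θ,L] × [D,ℓ,ΔT]:
  Θ: [ 0  0  1]
  L: [ 1  1  0]
  [Θ]: (1)·0+(-2)·0 = 0
  [L]: (1)·1+(-2)·1 = -1
⇒ L^-1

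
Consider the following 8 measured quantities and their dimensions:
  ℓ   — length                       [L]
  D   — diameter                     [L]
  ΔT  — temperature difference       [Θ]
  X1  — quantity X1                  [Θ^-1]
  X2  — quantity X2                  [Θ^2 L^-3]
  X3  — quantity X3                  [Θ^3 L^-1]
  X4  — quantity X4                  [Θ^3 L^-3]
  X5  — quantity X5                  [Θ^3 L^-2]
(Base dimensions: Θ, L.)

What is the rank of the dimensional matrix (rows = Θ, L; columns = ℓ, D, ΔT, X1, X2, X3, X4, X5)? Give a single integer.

Write exponents as rows Θ,L / cols ℓ,D,ΔT,X1,X2,X3,X4,X5:
  Θ: [ 0  0  1 -1  2  3  3  3]
  L: [ 1  1  0  0 -3 -1 -3 -2]
RREF → pivots at {ℓ,ΔT} ⇒ r = 2

2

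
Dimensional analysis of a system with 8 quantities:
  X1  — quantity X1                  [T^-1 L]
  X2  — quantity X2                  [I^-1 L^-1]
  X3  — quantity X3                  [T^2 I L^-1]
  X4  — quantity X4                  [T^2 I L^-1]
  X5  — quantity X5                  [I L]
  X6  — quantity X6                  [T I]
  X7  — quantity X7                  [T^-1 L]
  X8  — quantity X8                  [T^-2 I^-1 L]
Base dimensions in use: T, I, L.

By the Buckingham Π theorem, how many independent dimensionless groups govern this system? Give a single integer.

6

Write exponents as rows T,I,L / cols X1,X2,X3,X4,X5,X6,X7,X8:
  T: [-1  0  2  2  0  1 -1 -2]
  I: [ 0 -1  1  1  1  1  0 -1]
  L: [ 1 -1 -1 -1  1  0  1  1]
Echelon form has 2 nonzero rows (pivots: X1,X2)
Π count = n − r = 8 − 2 = 6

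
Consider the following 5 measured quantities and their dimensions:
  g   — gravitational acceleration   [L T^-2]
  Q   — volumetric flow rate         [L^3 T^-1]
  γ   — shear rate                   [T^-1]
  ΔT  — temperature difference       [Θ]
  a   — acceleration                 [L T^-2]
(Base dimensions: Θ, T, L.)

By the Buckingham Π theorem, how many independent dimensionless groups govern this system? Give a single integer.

2

Exponent matrix [Θ,T,L] × [g,Q,γ,ΔT,a]:
  Θ: [ 0  0  0  1  0]
  T: [-2 -1 -1  0 -2]
  L: [ 1  3  0  0  1]
Row reduction gives pivot columns g,Q,ΔT; rank = 3
n=5, r=3 ⇒ 2 dimensionless groups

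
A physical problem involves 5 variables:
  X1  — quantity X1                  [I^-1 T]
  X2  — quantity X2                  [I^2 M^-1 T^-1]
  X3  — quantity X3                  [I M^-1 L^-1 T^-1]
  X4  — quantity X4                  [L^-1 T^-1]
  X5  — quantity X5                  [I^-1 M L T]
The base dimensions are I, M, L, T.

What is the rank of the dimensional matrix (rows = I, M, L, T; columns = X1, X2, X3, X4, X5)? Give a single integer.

3

Dimensional matrix (I×M×L×T by X1×X2×X3×X4×X5):
  I: [-1  2  1  0 -1]
  M: [ 0 -1 -1  0  1]
  L: [ 0  0 -1 -1  1]
  T: [ 1 -1 -1 -1  1]
Echelon form has 3 nonzero rows (pivots: X1,X2,X3)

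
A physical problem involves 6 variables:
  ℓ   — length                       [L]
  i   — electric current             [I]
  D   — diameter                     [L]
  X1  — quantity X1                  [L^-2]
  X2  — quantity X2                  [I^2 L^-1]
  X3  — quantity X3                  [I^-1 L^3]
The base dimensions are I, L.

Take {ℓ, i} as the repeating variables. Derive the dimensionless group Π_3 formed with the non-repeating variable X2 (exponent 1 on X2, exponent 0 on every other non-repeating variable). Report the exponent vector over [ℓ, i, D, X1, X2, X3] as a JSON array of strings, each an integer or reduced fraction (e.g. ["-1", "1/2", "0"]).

Exponent matrix [I,L] × [ℓ,i,D,X1,X2,X3]:
  I: [ 0  1  0  0  2 -1]
  L: [ 1  0  1 -2 -1  3]
RREF → pivots at {ℓ,i} ⇒ r = 2
Repeat: ℓ,i; free: D,X1,X2,X3
RREF:
  r0: [   1    0    1   -2   -1    3]
  r1: [   0    1    0    0    2   -1]
Fix exponent of X2 at 1, D at 0, X1 at 0, X3 at 0; solve each RREF row for its pivot's exponent:
  r0: exp(ℓ) + (-1)·1 = 0 ⇒ exp(ℓ) = 1
  r1: exp(i) + (2)·1 = 0 ⇒ exp(i) = -2
Π_3 = ℓ · i^-2 · X2

["1", "-2", "0", "0", "1", "0"]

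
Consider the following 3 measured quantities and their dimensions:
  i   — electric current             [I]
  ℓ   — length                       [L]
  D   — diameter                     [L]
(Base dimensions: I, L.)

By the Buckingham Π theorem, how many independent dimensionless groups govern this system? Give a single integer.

Write exponents as rows I,L / cols i,ℓ,D:
  I: [ 1  0  0]
  L: [ 0  1  1]
RREF → pivots at {i,ℓ} ⇒ r = 2
Π count = n − r = 3 − 2 = 1

1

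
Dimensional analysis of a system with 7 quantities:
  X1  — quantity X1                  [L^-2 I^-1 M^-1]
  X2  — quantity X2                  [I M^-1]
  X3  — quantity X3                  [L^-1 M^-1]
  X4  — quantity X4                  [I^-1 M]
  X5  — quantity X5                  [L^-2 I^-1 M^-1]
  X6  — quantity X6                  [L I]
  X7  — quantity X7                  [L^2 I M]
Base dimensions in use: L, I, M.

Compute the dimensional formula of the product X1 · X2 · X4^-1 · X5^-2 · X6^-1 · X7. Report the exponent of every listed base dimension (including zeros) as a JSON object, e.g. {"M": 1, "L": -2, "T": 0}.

Dimensional matrix (L×I×M by X1×X2×X3×X4×X5×X6×X7):
  L: [-2  0 -1  0 -2  1  2]
  I: [-1  1  0 -1 -1  1  1]
  M: [-1 -1 -1  1 -1  0  1]
  [L]: (1)·-2+(1)·0+(-1)·0+(-2)·-2+(-1)·1+(1)·2 = 3
  [I]: (1)·-1+(1)·1+(-1)·-1+(-2)·-1+(-1)·1+(1)·1 = 3
  [M]: (1)·-1+(1)·-1+(-1)·1+(-2)·-1+(-1)·0+(1)·1 = 0
⇒ L^3 I^3

{"L": 3, "I": 3, "M": 0}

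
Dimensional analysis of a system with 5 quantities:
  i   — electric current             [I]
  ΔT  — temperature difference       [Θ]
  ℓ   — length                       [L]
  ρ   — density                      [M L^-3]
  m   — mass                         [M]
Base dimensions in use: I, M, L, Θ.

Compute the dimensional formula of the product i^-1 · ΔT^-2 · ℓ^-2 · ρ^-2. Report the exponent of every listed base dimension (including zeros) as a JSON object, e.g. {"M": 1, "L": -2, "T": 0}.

{"I": -1, "M": -2, "L": 4, "Θ": -2}

Dimensional matrix (I×M×L×Θ by i×ΔT×ℓ×ρ×m):
  I: [ 1  0  0  0  0]
  M: [ 0  0  0  1  1]
  L: [ 0  0  1 -3  0]
  Θ: [ 0  1  0  0  0]
  [I]: (-1)·1+(-2)·0+(-2)·0+(-2)·0 = -1
  [M]: (-1)·0+(-2)·0+(-2)·0+(-2)·1 = -2
  [L]: (-1)·0+(-2)·0+(-2)·1+(-2)·-3 = 4
  [Θ]: (-1)·0+(-2)·1+(-2)·0+(-2)·0 = -2
⇒ I^-1 M^-2 L^4 Θ^-2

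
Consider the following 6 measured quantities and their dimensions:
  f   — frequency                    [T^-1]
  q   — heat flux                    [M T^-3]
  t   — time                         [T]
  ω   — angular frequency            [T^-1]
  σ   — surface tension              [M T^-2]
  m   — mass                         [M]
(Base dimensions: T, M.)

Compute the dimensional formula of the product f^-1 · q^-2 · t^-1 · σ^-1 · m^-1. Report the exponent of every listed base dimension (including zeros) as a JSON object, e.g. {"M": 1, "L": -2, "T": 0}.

{"T": 8, "M": -4}

Dimensional matrix (T×M by f×q×t×ω×σ×m):
  T: [-1 -3  1 -1 -2  0]
  M: [ 0  1  0  0  1  1]
  [T]: (-1)·-1+(-2)·-3+(-1)·1+(-1)·-2+(-1)·0 = 8
  [M]: (-1)·0+(-2)·1+(-1)·0+(-1)·1+(-1)·1 = -4
⇒ T^8 M^-4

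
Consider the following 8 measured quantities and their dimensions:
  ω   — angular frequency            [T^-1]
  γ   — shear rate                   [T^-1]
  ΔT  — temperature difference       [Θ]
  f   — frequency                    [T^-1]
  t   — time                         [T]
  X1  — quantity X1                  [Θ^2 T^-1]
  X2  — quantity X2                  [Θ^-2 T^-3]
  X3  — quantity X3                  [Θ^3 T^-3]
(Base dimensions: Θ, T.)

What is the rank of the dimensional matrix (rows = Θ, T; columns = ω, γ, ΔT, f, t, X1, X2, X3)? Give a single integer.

2

Write exponents as rows Θ,T / cols ω,γ,ΔT,f,t,X1,X2,X3:
  Θ: [ 0  0  1  0  0  2 -2  3]
  T: [-1 -1  0 -1  1 -1 -3 -3]
Row reduction gives pivot columns ω,ΔT; rank = 2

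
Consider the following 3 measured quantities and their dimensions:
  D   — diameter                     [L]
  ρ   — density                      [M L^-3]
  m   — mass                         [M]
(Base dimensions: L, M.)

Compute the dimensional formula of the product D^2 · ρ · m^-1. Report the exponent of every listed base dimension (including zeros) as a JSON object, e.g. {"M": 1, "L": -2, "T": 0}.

Exponent matrix [L,M] × [D,ρ,m]:
  L: [ 1 -3  0]
  M: [ 0  1  1]
  [L]: (2)·1+(1)·-3+(-1)·0 = -1
  [M]: (2)·0+(1)·1+(-1)·1 = 0
⇒ L^-1

{"L": -1, "M": 0}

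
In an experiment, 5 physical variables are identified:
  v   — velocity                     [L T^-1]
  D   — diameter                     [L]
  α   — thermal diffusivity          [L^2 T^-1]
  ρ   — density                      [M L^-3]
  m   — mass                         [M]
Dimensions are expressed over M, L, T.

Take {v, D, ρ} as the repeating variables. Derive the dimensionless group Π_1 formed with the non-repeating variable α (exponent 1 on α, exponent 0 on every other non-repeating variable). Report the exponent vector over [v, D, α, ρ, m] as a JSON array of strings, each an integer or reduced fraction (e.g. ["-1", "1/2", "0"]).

["-1", "-1", "1", "0", "0"]

Dimensional matrix (M×L×T by v×D×α×ρ×m):
  M: [ 0  0  0  1  1]
  L: [ 1  1  2 -3  0]
  T: [-1  0 -1  0  0]
Row reduction gives pivot columns v,D,ρ; rank = 3
Pivot set = {v,D,ρ}, free = {α,m}
RREF:
  r0: [   1    0    1    0    0]
  r1: [   0    1    1    0    3]
  r2: [   0    0    0    1    1]
Fix exponent of α at 1, m at 0; solve each RREF row for its pivot's exponent:
  r0: exp(v) + (1)·1 = 0 ⇒ exp(v) = -1
  r1: exp(D) + (1)·1 = 0 ⇒ exp(D) = -1
  r2: exp(ρ) + (0)·1 = 0 ⇒ exp(ρ) = 0
Π_1 = v^-1 · D^-1 · α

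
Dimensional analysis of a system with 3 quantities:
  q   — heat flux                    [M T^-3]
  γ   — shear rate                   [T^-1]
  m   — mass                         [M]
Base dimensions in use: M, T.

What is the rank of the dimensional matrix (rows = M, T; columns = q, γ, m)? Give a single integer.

2

Write exponents as rows M,T / cols q,γ,m:
  M: [ 1  0  1]
  T: [-3 -1  0]
Row reduction gives pivot columns q,γ; rank = 2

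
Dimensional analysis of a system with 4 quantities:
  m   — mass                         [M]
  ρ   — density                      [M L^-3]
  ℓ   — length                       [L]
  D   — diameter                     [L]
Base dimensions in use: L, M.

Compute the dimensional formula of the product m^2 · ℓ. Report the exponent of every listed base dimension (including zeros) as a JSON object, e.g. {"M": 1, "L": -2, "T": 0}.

{"L": 1, "M": 2}

Exponent matrix [L,M] × [m,ρ,ℓ,D]:
  L: [ 0 -3  1  1]
  M: [ 1  1  0  0]
  [L]: (2)·0+(1)·1 = 1
  [M]: (2)·1+(1)·0 = 2
⇒ L M^2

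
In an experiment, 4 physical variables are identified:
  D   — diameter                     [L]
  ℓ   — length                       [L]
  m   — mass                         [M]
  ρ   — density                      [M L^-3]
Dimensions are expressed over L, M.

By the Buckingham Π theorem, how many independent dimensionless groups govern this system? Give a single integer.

Dimensional matrix (L×M by D×ℓ×m×ρ):
  L: [ 1  1  0 -3]
  M: [ 0  0  1  1]
Echelon form has 2 nonzero rows (pivots: D,m)
4 vars − rank 2 = 2 Π groups

2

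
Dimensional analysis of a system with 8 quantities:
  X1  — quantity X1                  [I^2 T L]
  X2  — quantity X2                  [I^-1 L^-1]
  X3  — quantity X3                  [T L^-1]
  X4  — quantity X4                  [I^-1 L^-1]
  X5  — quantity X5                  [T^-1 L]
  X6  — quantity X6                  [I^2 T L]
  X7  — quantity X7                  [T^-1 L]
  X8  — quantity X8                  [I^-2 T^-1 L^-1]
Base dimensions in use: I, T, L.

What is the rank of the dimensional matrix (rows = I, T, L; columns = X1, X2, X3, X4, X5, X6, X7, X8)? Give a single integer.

Write exponents as rows I,T,L / cols X1,X2,X3,X4,X5,X6,X7,X8:
  I: [ 2 -1  0 -1  0  2  0 -2]
  T: [ 1  0  1  0 -1  1 -1 -1]
  L: [ 1 -1 -1 -1  1  1  1 -1]
RREF → pivots at {X1,X2} ⇒ r = 2

2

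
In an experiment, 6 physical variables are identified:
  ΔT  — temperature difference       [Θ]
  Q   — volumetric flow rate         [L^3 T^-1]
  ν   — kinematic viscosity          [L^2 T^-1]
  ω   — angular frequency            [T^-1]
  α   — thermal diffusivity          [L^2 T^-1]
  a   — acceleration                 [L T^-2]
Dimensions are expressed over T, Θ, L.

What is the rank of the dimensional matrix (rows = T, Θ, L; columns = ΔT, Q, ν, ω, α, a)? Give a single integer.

Dimensional matrix (T×Θ×L by ΔT×Q×ν×ω×α×a):
  T: [ 0 -1 -1 -1 -1 -2]
  Θ: [ 1  0  0  0  0  0]
  L: [ 0  3  2  0  2  1]
Row reduction gives pivot columns ΔT,Q,ν; rank = 3

3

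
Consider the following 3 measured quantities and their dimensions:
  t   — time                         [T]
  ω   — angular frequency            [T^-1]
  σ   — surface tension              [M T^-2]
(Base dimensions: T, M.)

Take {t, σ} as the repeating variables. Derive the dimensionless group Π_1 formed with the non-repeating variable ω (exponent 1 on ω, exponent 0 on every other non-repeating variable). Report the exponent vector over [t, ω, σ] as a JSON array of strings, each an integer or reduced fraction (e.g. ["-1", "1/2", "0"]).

Exponent matrix [T,M] × [t,ω,σ]:
  T: [ 1 -1 -2]
  M: [ 0  0  1]
Echelon form has 2 nonzero rows (pivots: t,σ)
Pivot set = {t,σ}, free = {ω}
RREF:
  r0: [   1   -1    0]
  r1: [   0    0    1]
Fix exponent of ω at 1; solve each RREF row for its pivot's exponent:
  r0: exp(t) + (-1)·1 = 0 ⇒ exp(t) = 1
  r1: exp(σ) + (0)·1 = 0 ⇒ exp(σ) = 0
Π_1 = t · ω

["1", "1", "0"]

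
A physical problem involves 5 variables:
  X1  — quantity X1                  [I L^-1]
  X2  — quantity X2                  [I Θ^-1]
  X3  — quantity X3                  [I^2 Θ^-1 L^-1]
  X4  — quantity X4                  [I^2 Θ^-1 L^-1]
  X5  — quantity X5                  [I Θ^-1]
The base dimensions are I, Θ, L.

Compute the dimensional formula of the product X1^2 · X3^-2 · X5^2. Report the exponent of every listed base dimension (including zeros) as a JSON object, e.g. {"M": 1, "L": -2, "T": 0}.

{"I": 0, "Θ": 0, "L": 0}

Write exponents as rows I,Θ,L / cols X1,X2,X3,X4,X5:
  I: [ 1  1  2  2  1]
  Θ: [ 0 -1 -1 -1 -1]
  L: [-1  0 -1 -1  0]
  [I]: (2)·1+(-2)·2+(2)·1 = 0
  [Θ]: (2)·0+(-2)·-1+(2)·-1 = 0
  [L]: (2)·-1+(-2)·-1+(2)·0 = 0
⇒ 1 (dimensionless)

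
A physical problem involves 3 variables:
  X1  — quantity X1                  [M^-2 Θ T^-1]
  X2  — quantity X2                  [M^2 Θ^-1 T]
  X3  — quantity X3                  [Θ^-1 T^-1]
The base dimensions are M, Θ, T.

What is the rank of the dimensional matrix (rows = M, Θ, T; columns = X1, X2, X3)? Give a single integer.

2

Dimensional matrix (M×Θ×T by X1×X2×X3):
  M: [-2  2  0]
  Θ: [ 1 -1 -1]
  T: [-1  1 -1]
Echelon form has 2 nonzero rows (pivots: X1,X3)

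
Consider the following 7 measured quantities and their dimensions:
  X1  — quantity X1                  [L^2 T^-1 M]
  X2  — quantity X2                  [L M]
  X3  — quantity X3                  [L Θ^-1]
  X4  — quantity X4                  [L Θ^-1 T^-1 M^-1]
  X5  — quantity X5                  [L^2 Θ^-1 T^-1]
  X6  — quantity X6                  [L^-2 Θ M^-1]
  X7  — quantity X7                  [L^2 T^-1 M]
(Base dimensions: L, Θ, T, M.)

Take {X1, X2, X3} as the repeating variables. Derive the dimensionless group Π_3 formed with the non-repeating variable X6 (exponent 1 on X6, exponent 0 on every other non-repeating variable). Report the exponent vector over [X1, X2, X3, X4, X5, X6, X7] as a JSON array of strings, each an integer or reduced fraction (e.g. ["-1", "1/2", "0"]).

["0", "1", "1", "0", "0", "1", "0"]

Exponent matrix [L,Θ,T,M] × [X1,X2,X3,X4,X5,X6,X7]:
  L: [ 2  1  1  1  2 -2  2]
  Θ: [ 0  0 -1 -1 -1  1  0]
  T: [-1  0  0 -1 -1  0 -1]
  M: [ 1  1  0 -1  0 -1  1]
RREF → pivots at {X1,X2,X3} ⇒ r = 3
Repeat: X1,X2,X3; free: X4,X5,X6,X7
RREF:
  r0: [   1    0    0    1    1    0    1]
  r1: [   0    1    0   -2   -1   -1    0]
  r2: [   0    0    1    1    1   -1    0]
  r3: [   0    0    0    0    0    0    0]
Fix exponent of X6 at 1, X4 at 0, X5 at 0, X7 at 0; solve each RREF row for its pivot's exponent:
  r0: exp(X1) + (0)·1 = 0 ⇒ exp(X1) = 0
  r1: exp(X2) + (-1)·1 = 0 ⇒ exp(X2) = 1
  r2: exp(X3) + (-1)·1 = 0 ⇒ exp(X3) = 1
Π_3 = X2 · X3 · X6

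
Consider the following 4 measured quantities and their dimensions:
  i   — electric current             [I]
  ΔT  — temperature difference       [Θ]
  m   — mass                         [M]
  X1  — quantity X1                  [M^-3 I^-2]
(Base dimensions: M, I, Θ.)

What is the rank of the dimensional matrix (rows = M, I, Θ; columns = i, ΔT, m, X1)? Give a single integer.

Exponent matrix [M,I,Θ] × [i,ΔT,m,X1]:
  M: [ 0  0  1 -3]
  I: [ 1  0  0 -2]
  Θ: [ 0  1  0  0]
Echelon form has 3 nonzero rows (pivots: i,ΔT,m)

3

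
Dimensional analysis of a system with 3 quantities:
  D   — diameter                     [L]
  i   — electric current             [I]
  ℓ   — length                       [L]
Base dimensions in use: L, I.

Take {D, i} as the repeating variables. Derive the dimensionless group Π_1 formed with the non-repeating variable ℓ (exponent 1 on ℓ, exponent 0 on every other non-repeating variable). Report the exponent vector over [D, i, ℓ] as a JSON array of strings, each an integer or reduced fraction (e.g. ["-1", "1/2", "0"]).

Write exponents as rows L,I / cols D,i,ℓ:
  L: [ 1  0  1]
  I: [ 0  1  0]
Echelon form has 2 nonzero rows (pivots: D,i)
Repeat: D,i; free: ℓ
RREF:
  r0: [   1    0    1]
  r1: [   0    1    0]
Fix exponent of ℓ at 1; solve each RREF row for its pivot's exponent:
  r0: exp(D) + (1)·1 = 0 ⇒ exp(D) = -1
  r1: exp(i) + (0)·1 = 0 ⇒ exp(i) = 0
Π_1 = D^-1 · ℓ

["-1", "0", "1"]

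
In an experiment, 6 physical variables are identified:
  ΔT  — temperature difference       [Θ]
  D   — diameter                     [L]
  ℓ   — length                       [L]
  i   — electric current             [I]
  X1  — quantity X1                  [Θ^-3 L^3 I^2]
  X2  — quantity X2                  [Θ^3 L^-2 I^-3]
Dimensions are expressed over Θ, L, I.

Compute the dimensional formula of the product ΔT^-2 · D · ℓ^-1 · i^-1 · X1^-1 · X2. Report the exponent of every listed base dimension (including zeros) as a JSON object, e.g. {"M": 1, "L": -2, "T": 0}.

Dimensional matrix (Θ×L×I by ΔT×D×ℓ×i×X1×X2):
  Θ: [ 1  0  0  0 -3  3]
  L: [ 0  1  1  0  3 -2]
  I: [ 0  0  0  1  2 -3]
  [Θ]: (-2)·1+(1)·0+(-1)·0+(-1)·0+(-1)·-3+(1)·3 = 4
  [L]: (-2)·0+(1)·1+(-1)·1+(-1)·0+(-1)·3+(1)·-2 = -5
  [I]: (-2)·0+(1)·0+(-1)·0+(-1)·1+(-1)·2+(1)·-3 = -6
⇒ Θ^4 L^-5 I^-6

{"Θ": 4, "L": -5, "I": -6}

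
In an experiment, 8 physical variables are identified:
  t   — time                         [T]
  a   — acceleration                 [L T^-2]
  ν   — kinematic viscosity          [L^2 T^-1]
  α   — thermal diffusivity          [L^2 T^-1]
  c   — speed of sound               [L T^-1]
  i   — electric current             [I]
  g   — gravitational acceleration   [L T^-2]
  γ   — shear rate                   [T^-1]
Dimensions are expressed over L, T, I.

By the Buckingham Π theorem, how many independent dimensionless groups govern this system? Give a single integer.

Exponent matrix [L,T,I] × [t,a,ν,α,c,i,g,γ]:
  L: [ 0  1  2  2  1  0  1  0]
  T: [ 1 -2 -1 -1 -1  0 -2 -1]
  I: [ 0  0  0  0  0  1  0  0]
RREF → pivots at {t,a,i} ⇒ r = 3
n=8, r=3 ⇒ 5 dimensionless groups

5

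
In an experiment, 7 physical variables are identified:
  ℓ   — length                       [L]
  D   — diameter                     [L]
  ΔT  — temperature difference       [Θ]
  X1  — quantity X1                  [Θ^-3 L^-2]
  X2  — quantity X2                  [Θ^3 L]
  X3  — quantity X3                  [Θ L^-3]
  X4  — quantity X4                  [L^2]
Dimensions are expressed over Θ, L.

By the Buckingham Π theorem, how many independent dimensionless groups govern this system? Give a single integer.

Exponent matrix [Θ,L] × [ℓ,D,ΔT,X1,X2,X3,X4]:
  Θ: [ 0  0  1 -3  3  1  0]
  L: [ 1  1  0 -2  1 -3  2]
Row reduction gives pivot columns ℓ,ΔT; rank = 2
7 vars − rank 2 = 5 Π groups

5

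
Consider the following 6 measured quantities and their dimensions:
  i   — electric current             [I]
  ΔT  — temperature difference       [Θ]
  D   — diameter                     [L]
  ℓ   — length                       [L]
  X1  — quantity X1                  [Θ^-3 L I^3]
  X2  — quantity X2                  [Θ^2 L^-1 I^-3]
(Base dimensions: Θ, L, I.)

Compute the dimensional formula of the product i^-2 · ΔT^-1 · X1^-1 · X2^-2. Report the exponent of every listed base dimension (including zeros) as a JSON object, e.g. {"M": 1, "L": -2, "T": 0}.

{"Θ": -2, "L": 1, "I": 1}

Exponent matrix [Θ,L,I] × [i,ΔT,D,ℓ,X1,X2]:
  Θ: [ 0  1  0  0 -3  2]
  L: [ 0  0  1  1  1 -1]
  I: [ 1  0  0  0  3 -3]
  [Θ]: (-2)·0+(-1)·1+(-1)·-3+(-2)·2 = -2
  [L]: (-2)·0+(-1)·0+(-1)·1+(-2)·-1 = 1
  [I]: (-2)·1+(-1)·0+(-1)·3+(-2)·-3 = 1
⇒ Θ^-2 L I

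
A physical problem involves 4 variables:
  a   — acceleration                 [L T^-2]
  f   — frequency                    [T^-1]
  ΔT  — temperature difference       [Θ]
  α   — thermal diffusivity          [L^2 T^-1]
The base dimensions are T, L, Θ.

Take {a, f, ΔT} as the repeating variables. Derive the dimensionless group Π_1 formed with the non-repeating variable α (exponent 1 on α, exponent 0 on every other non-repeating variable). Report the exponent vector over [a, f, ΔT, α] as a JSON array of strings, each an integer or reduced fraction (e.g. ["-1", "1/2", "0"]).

["-2", "3", "0", "1"]

Dimensional matrix (T×L×Θ by a×f×ΔT×α):
  T: [-2 -1  0 -1]
  L: [ 1  0  0  2]
  Θ: [ 0  0  1  0]
Echelon form has 3 nonzero rows (pivots: a,f,ΔT)
Pivot set = {a,f,ΔT}, free = {α}
RREF:
  r0: [   1    0    0    2]
  r1: [   0    1    0   -3]
  r2: [   0    0    1    0]
Fix exponent of α at 1; solve each RREF row for its pivot's exponent:
  r0: exp(a) + (2)·1 = 0 ⇒ exp(a) = -2
  r1: exp(f) + (-3)·1 = 0 ⇒ exp(f) = 3
  r2: exp(ΔT) + (0)·1 = 0 ⇒ exp(ΔT) = 0
Π_1 = a^-2 · f^3 · α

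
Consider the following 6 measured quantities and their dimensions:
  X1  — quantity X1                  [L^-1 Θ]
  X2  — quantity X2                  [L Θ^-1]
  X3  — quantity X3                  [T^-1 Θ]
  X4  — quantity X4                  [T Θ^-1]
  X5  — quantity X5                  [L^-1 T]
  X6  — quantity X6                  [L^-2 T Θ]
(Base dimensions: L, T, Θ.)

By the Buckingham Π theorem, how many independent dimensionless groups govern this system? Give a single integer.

Dimensional matrix (L×T×Θ by X1×X2×X3×X4×X5×X6):
  L: [-1  1  0  0 -1 -2]
  T: [ 0  0 -1  1  1  1]
  Θ: [ 1 -1  1 -1  0  1]
RREF → pivots at {X1,X3} ⇒ r = 2
n=6, r=2 ⇒ 4 dimensionless groups

4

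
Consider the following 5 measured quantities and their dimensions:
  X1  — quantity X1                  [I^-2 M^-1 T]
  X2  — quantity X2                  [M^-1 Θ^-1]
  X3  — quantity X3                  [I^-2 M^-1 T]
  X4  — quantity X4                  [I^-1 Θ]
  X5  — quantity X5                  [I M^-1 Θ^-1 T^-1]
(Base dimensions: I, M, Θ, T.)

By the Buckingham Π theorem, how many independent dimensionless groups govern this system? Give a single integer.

2

Exponent matrix [I,M,Θ,T] × [X1,X2,X3,X4,X5]:
  I: [-2  0 -2 -1  1]
  M: [-1 -1 -1  0 -1]
  Θ: [ 0 -1  0  1 -1]
  T: [ 1  0  1  0 -1]
Row reduction gives pivot columns X1,X2,X4; rank = 3
Π count = n − r = 5 − 3 = 2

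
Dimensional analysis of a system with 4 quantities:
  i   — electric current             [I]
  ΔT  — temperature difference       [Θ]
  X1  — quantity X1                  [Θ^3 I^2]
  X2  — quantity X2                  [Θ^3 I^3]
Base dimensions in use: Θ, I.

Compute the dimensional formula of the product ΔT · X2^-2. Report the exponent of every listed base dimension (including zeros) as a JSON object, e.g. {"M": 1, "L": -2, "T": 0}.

{"Θ": -5, "I": -6}

Exponent matrix [Θ,I] × [i,ΔT,X1,X2]:
  Θ: [ 0  1  3  3]
  I: [ 1  0  2  3]
  [Θ]: (1)·1+(-2)·3 = -5
  [I]: (1)·0+(-2)·3 = -6
⇒ Θ^-5 I^-6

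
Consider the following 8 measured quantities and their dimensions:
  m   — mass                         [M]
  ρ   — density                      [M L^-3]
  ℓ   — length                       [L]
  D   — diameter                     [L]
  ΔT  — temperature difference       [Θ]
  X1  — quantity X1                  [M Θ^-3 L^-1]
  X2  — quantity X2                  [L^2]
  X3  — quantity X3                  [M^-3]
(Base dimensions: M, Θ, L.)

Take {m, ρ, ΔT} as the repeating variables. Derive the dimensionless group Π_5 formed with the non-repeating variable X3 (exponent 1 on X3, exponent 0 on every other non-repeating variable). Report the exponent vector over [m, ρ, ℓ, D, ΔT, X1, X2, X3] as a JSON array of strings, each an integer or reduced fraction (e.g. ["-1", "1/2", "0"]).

["3", "0", "0", "0", "0", "0", "0", "1"]

Dimensional matrix (M×Θ×L by m×ρ×ℓ×D×ΔT×X1×X2×X3):
  M: [ 1  1  0  0  0  1  0 -3]
  Θ: [ 0  0  0  0  1 -3  0  0]
  L: [ 0 -3  1  1  0 -1  2  0]
Echelon form has 3 nonzero rows (pivots: m,ρ,ΔT)
Repeat: m,ρ,ΔT; free: ℓ,D,X1,X2,X3
RREF:
  r0: [   1    0  1/3  1/3    0  2/3  2/3   -3]
  r1: [   0    1 -1/3 -1/3    0  1/3 -2/3    0]
  r2: [   0    0    0    0    1   -3    0    0]
Fix exponent of X3 at 1, ℓ at 0, D at 0, X1 at 0, X2 at 0; solve each RREF row for its pivot's exponent:
  r0: exp(m) + (-3)·1 = 0 ⇒ exp(m) = 3
  r1: exp(ρ) + (0)·1 = 0 ⇒ exp(ρ) = 0
  r2: exp(ΔT) + (0)·1 = 0 ⇒ exp(ΔT) = 0
Π_5 = m^3 · X3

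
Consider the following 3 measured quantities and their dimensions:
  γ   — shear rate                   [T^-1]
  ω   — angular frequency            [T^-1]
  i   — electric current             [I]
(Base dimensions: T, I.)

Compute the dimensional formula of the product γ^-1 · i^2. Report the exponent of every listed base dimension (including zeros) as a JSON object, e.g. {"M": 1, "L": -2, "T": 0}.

Write exponents as rows T,I / cols γ,ω,i:
  T: [-1 -1  0]
  I: [ 0  0  1]
  [T]: (-1)·-1+(2)·0 = 1
  [I]: (-1)·0+(2)·1 = 2
⇒ T I^2

{"T": 1, "I": 2}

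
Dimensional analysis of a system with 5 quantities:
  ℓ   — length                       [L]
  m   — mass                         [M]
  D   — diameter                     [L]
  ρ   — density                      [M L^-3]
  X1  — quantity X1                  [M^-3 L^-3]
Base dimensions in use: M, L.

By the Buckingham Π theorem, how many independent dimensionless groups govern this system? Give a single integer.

3

Write exponents as rows M,L / cols ℓ,m,D,ρ,X1:
  M: [ 0  1  0  1 -3]
  L: [ 1  0  1 -3 -3]
RREF → pivots at {ℓ,m} ⇒ r = 2
Π count = n − r = 5 − 2 = 3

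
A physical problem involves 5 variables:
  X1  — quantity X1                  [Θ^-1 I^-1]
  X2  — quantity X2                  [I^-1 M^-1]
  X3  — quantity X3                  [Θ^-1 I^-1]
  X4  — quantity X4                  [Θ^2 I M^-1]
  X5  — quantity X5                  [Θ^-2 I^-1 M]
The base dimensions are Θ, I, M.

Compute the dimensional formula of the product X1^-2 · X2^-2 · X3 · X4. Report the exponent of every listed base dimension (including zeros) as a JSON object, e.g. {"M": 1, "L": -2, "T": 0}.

{"Θ": 3, "I": 4, "M": 1}

Dimensional matrix (Θ×I×M by X1×X2×X3×X4×X5):
  Θ: [-1  0 -1  2 -2]
  I: [-1 -1 -1  1 -1]
  M: [ 0 -1  0 -1  1]
  [Θ]: (-2)·-1+(-2)·0+(1)·-1+(1)·2 = 3
  [I]: (-2)·-1+(-2)·-1+(1)·-1+(1)·1 = 4
  [M]: (-2)·0+(-2)·-1+(1)·0+(1)·-1 = 1
⇒ Θ^3 I^4 M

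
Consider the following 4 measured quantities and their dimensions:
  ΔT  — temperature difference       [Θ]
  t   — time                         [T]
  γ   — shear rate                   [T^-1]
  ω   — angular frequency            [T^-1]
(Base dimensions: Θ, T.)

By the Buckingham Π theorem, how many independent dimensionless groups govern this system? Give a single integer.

2

Write exponents as rows Θ,T / cols ΔT,t,γ,ω:
  Θ: [ 1  0  0  0]
  T: [ 0  1 -1 -1]
Row reduction gives pivot columns ΔT,t; rank = 2
Π count = n − r = 4 − 2 = 2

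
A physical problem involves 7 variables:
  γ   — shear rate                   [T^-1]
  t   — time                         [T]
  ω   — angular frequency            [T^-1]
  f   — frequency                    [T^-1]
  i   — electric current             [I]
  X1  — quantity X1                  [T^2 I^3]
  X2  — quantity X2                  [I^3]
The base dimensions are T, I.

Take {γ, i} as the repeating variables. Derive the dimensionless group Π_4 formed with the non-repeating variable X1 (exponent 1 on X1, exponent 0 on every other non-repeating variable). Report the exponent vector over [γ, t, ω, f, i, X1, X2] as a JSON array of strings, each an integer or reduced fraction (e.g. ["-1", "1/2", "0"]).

Exponent matrix [T,I] × [γ,t,ω,f,i,X1,X2]:
  T: [-1  1 -1 -1  0  2  0]
  I: [ 0  0  0  0  1  3  3]
Row reduction gives pivot columns γ,i; rank = 2
Pivot set = {γ,i}, free = {t,ω,f,X1,X2}
RREF:
  r0: [   1   -1    1    1    0   -2    0]
  r1: [   0    0    0    0    1    3    3]
Fix exponent of X1 at 1, t at 0, ω at 0, f at 0, X2 at 0; solve each RREF row for its pivot's exponent:
  r0: exp(γ) + (-2)·1 = 0 ⇒ exp(γ) = 2
  r1: exp(i) + (3)·1 = 0 ⇒ exp(i) = -3
Π_4 = γ^2 · i^-3 · X1

["2", "0", "0", "0", "-3", "1", "0"]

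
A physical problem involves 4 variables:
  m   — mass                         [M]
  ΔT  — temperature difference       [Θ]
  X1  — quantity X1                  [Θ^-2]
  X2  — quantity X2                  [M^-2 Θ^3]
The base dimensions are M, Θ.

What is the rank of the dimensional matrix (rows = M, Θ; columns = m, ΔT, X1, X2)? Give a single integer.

Exponent matrix [M,Θ] × [m,ΔT,X1,X2]:
  M: [ 1  0  0 -2]
  Θ: [ 0  1 -2  3]
Echelon form has 2 nonzero rows (pivots: m,ΔT)

2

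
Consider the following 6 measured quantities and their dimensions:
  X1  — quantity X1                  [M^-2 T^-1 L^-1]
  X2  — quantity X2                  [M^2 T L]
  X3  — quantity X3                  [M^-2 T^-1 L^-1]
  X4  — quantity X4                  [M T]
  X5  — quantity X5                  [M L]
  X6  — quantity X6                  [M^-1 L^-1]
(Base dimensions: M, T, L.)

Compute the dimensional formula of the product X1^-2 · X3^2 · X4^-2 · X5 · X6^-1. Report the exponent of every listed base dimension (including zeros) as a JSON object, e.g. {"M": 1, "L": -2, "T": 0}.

Write exponents as rows M,T,L / cols X1,X2,X3,X4,X5,X6:
  M: [-2  2 -2  1  1 -1]
  T: [-1  1 -1  1  0  0]
  L: [-1  1 -1  0  1 -1]
  [M]: (-2)·-2+(2)·-2+(-2)·1+(1)·1+(-1)·-1 = 0
  [T]: (-2)·-1+(2)·-1+(-2)·1+(1)·0+(-1)·0 = -2
  [L]: (-2)·-1+(2)·-1+(-2)·0+(1)·1+(-1)·-1 = 2
⇒ T^-2 L^2

{"M": 0, "T": -2, "L": 2}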